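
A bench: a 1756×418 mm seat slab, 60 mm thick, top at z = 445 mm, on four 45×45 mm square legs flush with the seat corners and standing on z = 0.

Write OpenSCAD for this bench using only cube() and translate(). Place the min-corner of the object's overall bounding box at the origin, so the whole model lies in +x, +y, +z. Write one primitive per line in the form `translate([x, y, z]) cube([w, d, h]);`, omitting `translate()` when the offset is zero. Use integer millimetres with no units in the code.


translate([0, 0, 385]) cube([1756, 418, 60]);
cube([45, 45, 385]);
translate([0, 373, 0]) cube([45, 45, 385]);
translate([1711, 0, 0]) cube([45, 45, 385]);
translate([1711, 373, 0]) cube([45, 45, 385]);


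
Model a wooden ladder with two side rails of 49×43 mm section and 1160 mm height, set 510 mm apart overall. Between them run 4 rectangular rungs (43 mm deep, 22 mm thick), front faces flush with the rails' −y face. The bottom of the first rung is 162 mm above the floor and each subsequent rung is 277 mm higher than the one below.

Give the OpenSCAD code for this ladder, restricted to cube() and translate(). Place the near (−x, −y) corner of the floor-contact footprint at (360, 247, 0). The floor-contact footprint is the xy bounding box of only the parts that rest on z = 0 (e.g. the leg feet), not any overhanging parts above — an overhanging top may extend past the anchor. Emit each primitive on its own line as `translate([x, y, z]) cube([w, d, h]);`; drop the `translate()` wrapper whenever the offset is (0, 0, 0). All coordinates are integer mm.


// rung span = 510 - 2*49 = 412
// rung[k] z = 162 + k*277
translate([360, 247, 0]) cube([49, 43, 1160]);
translate([821, 247, 0]) cube([49, 43, 1160]);
translate([409, 247, 162]) cube([412, 43, 22]);
translate([409, 247, 439]) cube([412, 43, 22]);
translate([409, 247, 716]) cube([412, 43, 22]);
translate([409, 247, 993]) cube([412, 43, 22]);


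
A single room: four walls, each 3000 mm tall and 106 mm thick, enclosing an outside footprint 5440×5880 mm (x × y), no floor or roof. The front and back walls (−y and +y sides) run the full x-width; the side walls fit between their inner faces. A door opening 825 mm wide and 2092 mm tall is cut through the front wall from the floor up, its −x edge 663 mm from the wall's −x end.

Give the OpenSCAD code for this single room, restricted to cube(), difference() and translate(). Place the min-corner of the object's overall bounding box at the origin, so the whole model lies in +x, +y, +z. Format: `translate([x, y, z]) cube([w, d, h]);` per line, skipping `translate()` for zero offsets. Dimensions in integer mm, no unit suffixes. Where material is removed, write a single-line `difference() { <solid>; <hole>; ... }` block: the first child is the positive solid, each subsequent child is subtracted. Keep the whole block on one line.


difference() { cube([5440, 106, 3000]); translate([663, 0, 0]) cube([825, 106, 2092]); }
translate([0, 5774, 0]) cube([5440, 106, 3000]);
translate([0, 106, 0]) cube([106, 5668, 3000]);
translate([5334, 106, 0]) cube([106, 5668, 3000]);


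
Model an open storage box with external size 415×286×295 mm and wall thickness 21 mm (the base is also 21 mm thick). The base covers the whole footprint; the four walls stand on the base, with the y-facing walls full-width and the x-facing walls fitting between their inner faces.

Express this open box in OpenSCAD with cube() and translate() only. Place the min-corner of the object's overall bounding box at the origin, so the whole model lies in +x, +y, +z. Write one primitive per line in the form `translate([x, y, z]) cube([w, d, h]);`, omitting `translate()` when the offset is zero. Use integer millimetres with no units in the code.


cube([415, 286, 21]);
translate([0, 0, 21]) cube([415, 21, 274]);
translate([0, 265, 21]) cube([415, 21, 274]);
translate([0, 21, 21]) cube([21, 244, 274]);
translate([394, 21, 21]) cube([21, 244, 274]);


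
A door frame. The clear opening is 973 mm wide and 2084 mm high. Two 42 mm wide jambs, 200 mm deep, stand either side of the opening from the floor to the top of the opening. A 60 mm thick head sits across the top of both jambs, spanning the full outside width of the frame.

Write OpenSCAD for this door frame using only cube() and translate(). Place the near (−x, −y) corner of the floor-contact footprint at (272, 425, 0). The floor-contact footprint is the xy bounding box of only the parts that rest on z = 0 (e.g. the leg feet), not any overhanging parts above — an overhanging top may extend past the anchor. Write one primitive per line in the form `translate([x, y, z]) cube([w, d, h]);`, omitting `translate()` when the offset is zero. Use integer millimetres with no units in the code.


translate([272, 425, 0]) cube([42, 200, 2084]);
translate([1287, 425, 0]) cube([42, 200, 2084]);
translate([272, 425, 2084]) cube([1057, 200, 60]);


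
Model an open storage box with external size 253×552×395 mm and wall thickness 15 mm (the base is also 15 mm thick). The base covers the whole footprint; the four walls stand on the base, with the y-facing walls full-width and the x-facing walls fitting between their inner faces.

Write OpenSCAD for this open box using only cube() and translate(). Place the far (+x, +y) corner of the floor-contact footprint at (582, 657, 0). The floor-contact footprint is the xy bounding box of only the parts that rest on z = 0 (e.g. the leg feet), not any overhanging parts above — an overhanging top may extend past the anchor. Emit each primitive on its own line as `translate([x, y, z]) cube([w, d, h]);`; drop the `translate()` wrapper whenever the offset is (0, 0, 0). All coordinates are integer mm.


translate([329, 105, 0]) cube([253, 552, 15]);
translate([329, 105, 15]) cube([253, 15, 380]);
translate([329, 642, 15]) cube([253, 15, 380]);
translate([329, 120, 15]) cube([15, 522, 380]);
translate([567, 120, 15]) cube([15, 522, 380]);


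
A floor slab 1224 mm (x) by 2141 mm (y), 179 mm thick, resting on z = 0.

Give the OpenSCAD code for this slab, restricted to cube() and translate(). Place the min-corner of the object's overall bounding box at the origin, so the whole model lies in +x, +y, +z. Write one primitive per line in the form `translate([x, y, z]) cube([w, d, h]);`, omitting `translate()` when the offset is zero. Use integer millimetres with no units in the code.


cube([1224, 2141, 179]);


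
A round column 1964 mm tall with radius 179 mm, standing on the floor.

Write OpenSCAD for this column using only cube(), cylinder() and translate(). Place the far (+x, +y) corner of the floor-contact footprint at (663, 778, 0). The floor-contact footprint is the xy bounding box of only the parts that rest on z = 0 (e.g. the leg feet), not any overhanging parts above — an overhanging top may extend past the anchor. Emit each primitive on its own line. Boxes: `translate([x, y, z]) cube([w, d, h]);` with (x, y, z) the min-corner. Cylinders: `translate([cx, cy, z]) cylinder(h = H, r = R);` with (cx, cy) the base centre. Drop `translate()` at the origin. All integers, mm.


translate([484, 599, 0]) cylinder(h = 1964, r = 179);


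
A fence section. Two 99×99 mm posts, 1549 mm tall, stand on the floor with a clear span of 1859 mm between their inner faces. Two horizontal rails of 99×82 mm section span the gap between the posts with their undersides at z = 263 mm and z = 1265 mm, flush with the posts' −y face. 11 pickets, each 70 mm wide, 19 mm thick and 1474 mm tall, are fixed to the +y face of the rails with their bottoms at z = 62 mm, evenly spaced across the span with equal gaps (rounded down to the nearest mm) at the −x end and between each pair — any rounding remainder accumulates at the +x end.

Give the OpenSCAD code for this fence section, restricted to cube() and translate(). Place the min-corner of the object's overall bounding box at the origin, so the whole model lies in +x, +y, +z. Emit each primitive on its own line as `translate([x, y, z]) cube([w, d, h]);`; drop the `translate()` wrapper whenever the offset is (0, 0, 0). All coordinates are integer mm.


cube([99, 99, 1549]);
translate([1958, 0, 0]) cube([99, 99, 1549]);
translate([99, 0, 263]) cube([1859, 99, 82]);
translate([99, 0, 1265]) cube([1859, 99, 82]);
translate([189, 99, 62]) cube([70, 19, 1474]);
translate([349, 99, 62]) cube([70, 19, 1474]);
translate([509, 99, 62]) cube([70, 19, 1474]);
translate([669, 99, 62]) cube([70, 19, 1474]);
translate([829, 99, 62]) cube([70, 19, 1474]);
translate([989, 99, 62]) cube([70, 19, 1474]);
translate([1149, 99, 62]) cube([70, 19, 1474]);
translate([1309, 99, 62]) cube([70, 19, 1474]);
translate([1469, 99, 62]) cube([70, 19, 1474]);
translate([1629, 99, 62]) cube([70, 19, 1474]);
translate([1789, 99, 62]) cube([70, 19, 1474]);


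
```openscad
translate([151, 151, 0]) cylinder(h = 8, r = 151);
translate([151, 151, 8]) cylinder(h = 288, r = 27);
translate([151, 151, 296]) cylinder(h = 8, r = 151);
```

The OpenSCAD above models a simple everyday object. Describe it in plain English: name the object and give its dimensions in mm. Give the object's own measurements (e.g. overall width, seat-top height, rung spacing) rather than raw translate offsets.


A spool: two coaxial disc flanges of radius 151 mm and thickness 8 mm, joined by a core cylinder of radius 27 mm and height 288 mm. The lower flange rests on z = 0 and the three cylinders share a vertical axis.


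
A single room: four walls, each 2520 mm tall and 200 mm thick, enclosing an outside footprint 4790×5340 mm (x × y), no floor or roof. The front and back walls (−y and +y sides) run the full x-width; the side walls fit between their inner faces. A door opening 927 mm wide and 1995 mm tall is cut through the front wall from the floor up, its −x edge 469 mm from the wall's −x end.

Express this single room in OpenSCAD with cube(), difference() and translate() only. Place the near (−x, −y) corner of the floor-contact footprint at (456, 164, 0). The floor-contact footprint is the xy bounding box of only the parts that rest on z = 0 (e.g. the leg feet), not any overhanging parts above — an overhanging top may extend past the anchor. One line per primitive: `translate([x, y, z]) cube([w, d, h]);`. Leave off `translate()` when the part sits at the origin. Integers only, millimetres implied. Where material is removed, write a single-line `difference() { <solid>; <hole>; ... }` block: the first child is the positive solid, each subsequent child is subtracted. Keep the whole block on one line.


difference() { translate([456, 164, 0]) cube([4790, 200, 2520]); translate([925, 164, 0]) cube([927, 200, 1995]); }
translate([456, 5304, 0]) cube([4790, 200, 2520]);
translate([456, 364, 0]) cube([200, 4940, 2520]);
translate([5046, 364, 0]) cube([200, 4940, 2520]);


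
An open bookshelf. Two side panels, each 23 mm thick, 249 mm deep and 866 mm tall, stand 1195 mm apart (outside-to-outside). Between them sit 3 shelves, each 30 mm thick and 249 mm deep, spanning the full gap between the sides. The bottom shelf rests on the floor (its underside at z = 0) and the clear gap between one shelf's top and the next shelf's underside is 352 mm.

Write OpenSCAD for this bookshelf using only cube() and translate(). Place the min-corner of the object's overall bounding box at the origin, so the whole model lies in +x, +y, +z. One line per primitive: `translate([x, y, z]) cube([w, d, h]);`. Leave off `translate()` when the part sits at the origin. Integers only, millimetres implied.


cube([23, 249, 866]);
translate([1172, 0, 0]) cube([23, 249, 866]);
translate([23, 0, 0]) cube([1149, 249, 30]);
translate([23, 0, 382]) cube([1149, 249, 30]);
translate([23, 0, 764]) cube([1149, 249, 30]);


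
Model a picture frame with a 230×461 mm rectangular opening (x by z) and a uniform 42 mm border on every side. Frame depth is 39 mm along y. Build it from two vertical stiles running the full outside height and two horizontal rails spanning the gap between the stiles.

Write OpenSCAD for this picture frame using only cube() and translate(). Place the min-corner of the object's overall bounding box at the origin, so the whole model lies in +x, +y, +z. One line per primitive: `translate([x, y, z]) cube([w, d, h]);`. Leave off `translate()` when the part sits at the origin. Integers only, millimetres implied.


cube([42, 39, 545]);
translate([272, 0, 0]) cube([42, 39, 545]);
translate([42, 0, 0]) cube([230, 39, 42]);
translate([42, 0, 503]) cube([230, 39, 42]);


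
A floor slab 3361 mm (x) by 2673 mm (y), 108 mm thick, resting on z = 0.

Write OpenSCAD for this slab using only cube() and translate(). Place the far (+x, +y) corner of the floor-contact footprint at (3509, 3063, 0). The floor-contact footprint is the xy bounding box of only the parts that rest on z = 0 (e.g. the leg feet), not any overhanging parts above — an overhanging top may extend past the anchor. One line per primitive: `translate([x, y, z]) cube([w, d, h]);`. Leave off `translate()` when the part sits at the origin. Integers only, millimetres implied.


translate([148, 390, 0]) cube([3361, 2673, 108]);


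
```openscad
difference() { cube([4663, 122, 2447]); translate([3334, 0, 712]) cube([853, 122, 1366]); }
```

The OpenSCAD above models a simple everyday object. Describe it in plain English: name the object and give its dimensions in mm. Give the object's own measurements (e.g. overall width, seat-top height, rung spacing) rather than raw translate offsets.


A wall 4663 mm long (x), 122 mm thick (y), 2447 mm tall, with a rectangular window opening cut through it. The opening is 853 mm wide and 1366 mm tall; its sill is at z = 712 mm and its near (−x) edge is 3334 mm from the wall's −x end. The opening passes through the full wall thickness.


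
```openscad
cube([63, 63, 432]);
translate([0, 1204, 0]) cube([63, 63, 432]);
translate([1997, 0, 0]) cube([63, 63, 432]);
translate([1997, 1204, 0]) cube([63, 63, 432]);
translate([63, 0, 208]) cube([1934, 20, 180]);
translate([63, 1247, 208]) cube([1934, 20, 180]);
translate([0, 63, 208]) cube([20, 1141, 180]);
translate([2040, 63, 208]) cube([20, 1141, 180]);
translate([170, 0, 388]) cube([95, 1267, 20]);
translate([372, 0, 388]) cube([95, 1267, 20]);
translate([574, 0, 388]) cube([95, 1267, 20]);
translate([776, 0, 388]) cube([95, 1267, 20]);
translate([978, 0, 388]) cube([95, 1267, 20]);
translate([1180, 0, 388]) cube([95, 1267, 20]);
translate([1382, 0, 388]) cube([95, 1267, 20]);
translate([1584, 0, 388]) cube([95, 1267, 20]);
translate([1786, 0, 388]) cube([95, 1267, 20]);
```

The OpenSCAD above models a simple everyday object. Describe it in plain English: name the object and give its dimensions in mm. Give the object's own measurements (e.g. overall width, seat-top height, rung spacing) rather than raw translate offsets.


A bed frame 2060 mm long (x) by 1267 mm wide (y). Four 63×63 mm corner posts, 432 mm tall, at the corners of the footprint. Four rails of 20 mm thickness and 180 mm height run between adjacent posts with their undersides at z = 208 mm, their outer faces flush with the outside of the frame (the two x-running rails run between the posts' inner faces; the two y-running rails run between the posts' inner faces). 9 slats, each 95 mm wide (x) and 20 mm thick, lie across the top of the two x-running rails, running the full 1267 mm width of the frame in y; along x they sit between the end posts with a 107 mm gap after the −x posts and between neighbouring slats, leaving 116 mm before the +x posts.


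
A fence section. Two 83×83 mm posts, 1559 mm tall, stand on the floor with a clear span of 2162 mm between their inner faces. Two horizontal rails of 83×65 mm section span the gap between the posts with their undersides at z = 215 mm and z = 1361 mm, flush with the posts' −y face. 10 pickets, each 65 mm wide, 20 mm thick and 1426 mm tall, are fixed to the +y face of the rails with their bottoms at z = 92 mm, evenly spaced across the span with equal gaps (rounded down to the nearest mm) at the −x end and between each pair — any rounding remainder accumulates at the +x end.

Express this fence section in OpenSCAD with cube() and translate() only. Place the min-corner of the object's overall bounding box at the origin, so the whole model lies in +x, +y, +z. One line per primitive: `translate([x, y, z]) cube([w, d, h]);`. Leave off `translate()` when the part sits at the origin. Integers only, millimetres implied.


cube([83, 83, 1559]);
translate([2245, 0, 0]) cube([83, 83, 1559]);
translate([83, 0, 215]) cube([2162, 83, 65]);
translate([83, 0, 1361]) cube([2162, 83, 65]);
translate([220, 83, 92]) cube([65, 20, 1426]);
translate([422, 83, 92]) cube([65, 20, 1426]);
translate([624, 83, 92]) cube([65, 20, 1426]);
translate([826, 83, 92]) cube([65, 20, 1426]);
translate([1028, 83, 92]) cube([65, 20, 1426]);
translate([1230, 83, 92]) cube([65, 20, 1426]);
translate([1432, 83, 92]) cube([65, 20, 1426]);
translate([1634, 83, 92]) cube([65, 20, 1426]);
translate([1836, 83, 92]) cube([65, 20, 1426]);
translate([2038, 83, 92]) cube([65, 20, 1426]);


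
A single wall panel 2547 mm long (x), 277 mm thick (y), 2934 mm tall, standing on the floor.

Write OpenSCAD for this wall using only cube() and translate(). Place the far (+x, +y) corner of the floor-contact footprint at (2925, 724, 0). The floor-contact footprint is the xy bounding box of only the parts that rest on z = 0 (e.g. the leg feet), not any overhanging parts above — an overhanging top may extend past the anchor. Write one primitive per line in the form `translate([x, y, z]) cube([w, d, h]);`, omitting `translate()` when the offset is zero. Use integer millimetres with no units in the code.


translate([378, 447, 0]) cube([2547, 277, 2934]);


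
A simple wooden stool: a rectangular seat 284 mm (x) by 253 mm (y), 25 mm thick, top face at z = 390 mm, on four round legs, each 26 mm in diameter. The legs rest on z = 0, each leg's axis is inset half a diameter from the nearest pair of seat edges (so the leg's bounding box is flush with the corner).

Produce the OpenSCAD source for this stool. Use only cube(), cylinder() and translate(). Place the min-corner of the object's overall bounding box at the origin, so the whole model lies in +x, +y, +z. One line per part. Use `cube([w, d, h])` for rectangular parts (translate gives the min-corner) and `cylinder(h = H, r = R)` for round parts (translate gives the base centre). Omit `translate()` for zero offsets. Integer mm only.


translate([0, 0, 365]) cube([284, 253, 25]);
translate([13, 13, 0]) cylinder(h = 365, r = 13);
translate([271, 13, 0]) cylinder(h = 365, r = 13);
translate([13, 240, 0]) cylinder(h = 365, r = 13);
translate([271, 240, 0]) cylinder(h = 365, r = 13);


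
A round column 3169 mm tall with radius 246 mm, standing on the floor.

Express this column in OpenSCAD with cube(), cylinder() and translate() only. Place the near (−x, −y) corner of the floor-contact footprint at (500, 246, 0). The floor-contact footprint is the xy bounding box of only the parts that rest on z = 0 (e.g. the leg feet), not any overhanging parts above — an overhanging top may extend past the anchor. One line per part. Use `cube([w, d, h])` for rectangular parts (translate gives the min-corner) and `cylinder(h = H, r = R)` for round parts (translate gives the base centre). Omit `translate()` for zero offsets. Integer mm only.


translate([746, 492, 0]) cylinder(h = 3169, r = 246);


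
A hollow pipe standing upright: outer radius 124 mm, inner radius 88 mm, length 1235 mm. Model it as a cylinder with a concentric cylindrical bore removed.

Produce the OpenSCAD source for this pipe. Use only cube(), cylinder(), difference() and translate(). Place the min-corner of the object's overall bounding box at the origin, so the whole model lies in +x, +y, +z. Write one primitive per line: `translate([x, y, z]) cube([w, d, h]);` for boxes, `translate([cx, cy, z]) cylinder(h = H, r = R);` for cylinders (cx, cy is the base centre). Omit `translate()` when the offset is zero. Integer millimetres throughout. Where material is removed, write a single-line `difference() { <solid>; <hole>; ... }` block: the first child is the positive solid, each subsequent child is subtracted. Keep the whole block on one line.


difference() { translate([124, 124, 0]) cylinder(h = 1235, r = 124); translate([124, 124, 0]) cylinder(h = 1235, r = 88); }


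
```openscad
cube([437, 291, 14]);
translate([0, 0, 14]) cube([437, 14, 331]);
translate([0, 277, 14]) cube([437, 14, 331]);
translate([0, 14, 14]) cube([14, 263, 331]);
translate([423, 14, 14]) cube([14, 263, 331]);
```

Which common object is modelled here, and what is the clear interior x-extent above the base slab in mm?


An open box. The internal width is 409 mm.

A 437×291 base slab with four walls standing on it — an open box. The base is 437 mm wide and the walls are 14 mm thick, so the internal width is 437 − 2 × 14 = 409 mm.


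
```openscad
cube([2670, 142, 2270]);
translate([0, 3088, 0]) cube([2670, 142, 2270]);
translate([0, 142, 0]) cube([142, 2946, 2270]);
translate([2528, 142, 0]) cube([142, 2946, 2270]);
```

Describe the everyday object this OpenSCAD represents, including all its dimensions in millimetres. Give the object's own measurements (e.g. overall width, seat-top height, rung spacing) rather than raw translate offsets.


The wall frame of a small rectangular building: four walls, each 2270 mm tall and 142 mm thick, enclosing a footprint 2670 mm (x) by 3230 mm (y) outside-to-outside, with no floor or roof. The front and back walls (the −y and +y sides) span the full width; the two side walls fit between them.


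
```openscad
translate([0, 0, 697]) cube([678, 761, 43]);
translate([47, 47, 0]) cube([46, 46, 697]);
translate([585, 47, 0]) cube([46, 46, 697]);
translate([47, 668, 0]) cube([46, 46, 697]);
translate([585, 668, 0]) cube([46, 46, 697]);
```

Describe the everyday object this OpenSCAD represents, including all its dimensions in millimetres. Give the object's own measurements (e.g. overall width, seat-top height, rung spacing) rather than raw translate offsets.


A table: top 678 mm (x) × 761 mm (y), 43 mm thick, upper face at z = 740 mm, on four 46×46 mm square legs, each inset 47 mm from the nearest pair of top edges from z = 0 to the bottom of the top.


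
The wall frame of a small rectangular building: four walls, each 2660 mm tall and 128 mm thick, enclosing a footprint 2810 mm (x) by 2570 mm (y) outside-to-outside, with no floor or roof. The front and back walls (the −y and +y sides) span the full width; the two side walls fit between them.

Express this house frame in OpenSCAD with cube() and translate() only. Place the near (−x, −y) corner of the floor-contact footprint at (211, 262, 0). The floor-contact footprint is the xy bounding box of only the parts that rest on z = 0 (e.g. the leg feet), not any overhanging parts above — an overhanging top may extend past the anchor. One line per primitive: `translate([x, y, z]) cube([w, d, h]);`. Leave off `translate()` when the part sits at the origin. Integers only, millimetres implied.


translate([211, 262, 0]) cube([2810, 128, 2660]);
translate([211, 2704, 0]) cube([2810, 128, 2660]);
translate([211, 390, 0]) cube([128, 2314, 2660]);
translate([2893, 390, 0]) cube([128, 2314, 2660]);


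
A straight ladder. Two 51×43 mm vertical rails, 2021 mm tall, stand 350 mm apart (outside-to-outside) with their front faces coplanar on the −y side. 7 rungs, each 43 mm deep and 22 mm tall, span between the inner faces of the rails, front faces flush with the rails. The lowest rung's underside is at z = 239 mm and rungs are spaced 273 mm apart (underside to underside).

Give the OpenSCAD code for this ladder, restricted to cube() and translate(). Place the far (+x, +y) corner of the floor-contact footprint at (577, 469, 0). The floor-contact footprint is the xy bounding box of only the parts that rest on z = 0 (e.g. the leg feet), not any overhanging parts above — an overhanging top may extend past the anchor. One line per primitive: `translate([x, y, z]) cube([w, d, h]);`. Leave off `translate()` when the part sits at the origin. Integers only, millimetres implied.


translate([227, 426, 0]) cube([51, 43, 2021]);
translate([526, 426, 0]) cube([51, 43, 2021]);
translate([278, 426, 239]) cube([248, 43, 22]);
translate([278, 426, 512]) cube([248, 43, 22]);
translate([278, 426, 785]) cube([248, 43, 22]);
translate([278, 426, 1058]) cube([248, 43, 22]);
translate([278, 426, 1331]) cube([248, 43, 22]);
translate([278, 426, 1604]) cube([248, 43, 22]);
translate([278, 426, 1877]) cube([248, 43, 22]);


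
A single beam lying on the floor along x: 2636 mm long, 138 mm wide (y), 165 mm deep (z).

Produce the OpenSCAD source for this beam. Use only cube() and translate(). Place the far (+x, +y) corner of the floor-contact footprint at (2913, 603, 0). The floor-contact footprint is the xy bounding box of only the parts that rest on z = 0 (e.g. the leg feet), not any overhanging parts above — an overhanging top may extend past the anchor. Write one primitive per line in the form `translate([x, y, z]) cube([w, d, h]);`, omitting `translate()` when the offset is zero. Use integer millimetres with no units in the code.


translate([277, 465, 0]) cube([2636, 138, 165]);


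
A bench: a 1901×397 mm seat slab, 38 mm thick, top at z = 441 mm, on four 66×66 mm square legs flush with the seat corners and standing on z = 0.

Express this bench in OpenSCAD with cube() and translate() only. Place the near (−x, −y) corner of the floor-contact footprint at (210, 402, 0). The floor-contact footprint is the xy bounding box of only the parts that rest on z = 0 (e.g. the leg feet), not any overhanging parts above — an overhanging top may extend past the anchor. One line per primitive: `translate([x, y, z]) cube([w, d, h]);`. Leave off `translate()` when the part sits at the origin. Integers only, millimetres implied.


// leg_h = 441 − 38 = 403
translate([210, 402, 403]) cube([1901, 397, 38]);
translate([210, 402, 0]) cube([66, 66, 403]);
translate([210, 733, 0]) cube([66, 66, 403]);
translate([2045, 402, 0]) cube([66, 66, 403]);
translate([2045, 733, 0]) cube([66, 66, 403]);


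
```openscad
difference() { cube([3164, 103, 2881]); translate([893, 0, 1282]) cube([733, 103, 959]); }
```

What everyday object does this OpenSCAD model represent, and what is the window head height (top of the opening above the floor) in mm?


A wall with a window opening. The window head height is 2241 mm.

A wall with a rectangular opening subtracted — a window. Sill at z = 1282, opening 959 mm tall, so the head is at 1282 + 959 = 2241 mm.


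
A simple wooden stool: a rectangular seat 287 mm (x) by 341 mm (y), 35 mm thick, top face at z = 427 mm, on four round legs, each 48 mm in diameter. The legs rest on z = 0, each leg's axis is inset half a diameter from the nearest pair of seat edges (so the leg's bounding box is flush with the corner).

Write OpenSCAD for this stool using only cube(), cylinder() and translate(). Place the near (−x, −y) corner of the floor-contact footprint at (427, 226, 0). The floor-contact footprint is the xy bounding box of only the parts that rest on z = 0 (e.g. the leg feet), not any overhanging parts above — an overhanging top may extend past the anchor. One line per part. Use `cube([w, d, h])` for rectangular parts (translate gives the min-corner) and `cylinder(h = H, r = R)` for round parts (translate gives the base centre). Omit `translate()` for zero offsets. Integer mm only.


translate([427, 226, 392]) cube([287, 341, 35]);
translate([451, 250, 0]) cylinder(h = 392, r = 24);
translate([690, 250, 0]) cylinder(h = 392, r = 24);
translate([451, 543, 0]) cylinder(h = 392, r = 24);
translate([690, 543, 0]) cylinder(h = 392, r = 24);


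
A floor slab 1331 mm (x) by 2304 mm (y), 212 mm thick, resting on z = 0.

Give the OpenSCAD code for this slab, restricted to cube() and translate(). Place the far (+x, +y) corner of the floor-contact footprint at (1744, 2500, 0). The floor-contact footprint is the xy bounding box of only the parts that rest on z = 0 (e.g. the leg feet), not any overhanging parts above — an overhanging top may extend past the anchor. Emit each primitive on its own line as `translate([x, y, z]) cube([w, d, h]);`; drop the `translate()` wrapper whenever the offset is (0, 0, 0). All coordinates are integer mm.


translate([413, 196, 0]) cube([1331, 2304, 212]);


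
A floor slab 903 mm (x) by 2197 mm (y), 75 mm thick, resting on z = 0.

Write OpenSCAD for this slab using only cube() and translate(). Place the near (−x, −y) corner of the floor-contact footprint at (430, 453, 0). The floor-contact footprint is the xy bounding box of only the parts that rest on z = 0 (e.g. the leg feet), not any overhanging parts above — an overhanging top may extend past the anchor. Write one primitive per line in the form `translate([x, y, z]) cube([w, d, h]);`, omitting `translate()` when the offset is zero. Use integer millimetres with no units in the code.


translate([430, 453, 0]) cube([903, 2197, 75]);


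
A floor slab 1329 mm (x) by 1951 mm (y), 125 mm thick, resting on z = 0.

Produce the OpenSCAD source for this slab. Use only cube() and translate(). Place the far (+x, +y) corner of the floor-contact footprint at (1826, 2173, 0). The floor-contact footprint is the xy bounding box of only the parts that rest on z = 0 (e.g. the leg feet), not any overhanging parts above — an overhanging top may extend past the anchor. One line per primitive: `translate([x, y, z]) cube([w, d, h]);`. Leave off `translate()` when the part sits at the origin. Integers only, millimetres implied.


translate([497, 222, 0]) cube([1329, 1951, 125]);


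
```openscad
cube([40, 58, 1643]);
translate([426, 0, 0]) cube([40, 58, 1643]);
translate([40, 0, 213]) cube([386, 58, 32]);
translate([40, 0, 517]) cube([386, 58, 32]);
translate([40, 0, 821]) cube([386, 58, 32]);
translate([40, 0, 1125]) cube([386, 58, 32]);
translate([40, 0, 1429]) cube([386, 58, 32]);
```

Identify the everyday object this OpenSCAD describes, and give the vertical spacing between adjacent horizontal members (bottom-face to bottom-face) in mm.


A ladder. The rung spacing is 304 mm.

Two tall 40×58 posts with 5 short bars between them — a ladder. Adjacent rungs sit at z = 213 and z = 517, so the spacing is 517 − 213 = 304 mm.


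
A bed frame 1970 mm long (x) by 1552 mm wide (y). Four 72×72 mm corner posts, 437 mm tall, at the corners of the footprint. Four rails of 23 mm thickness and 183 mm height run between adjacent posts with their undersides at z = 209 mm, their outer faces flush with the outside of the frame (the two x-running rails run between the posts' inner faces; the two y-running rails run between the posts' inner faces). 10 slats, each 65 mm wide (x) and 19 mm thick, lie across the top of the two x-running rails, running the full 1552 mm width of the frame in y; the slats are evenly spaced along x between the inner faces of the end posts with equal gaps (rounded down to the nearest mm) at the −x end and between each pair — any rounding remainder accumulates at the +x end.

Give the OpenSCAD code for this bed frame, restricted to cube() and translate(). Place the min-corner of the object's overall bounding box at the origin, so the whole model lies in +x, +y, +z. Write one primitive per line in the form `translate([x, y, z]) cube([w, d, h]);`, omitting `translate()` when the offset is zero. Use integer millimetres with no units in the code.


cube([72, 72, 437]);
translate([0, 1480, 0]) cube([72, 72, 437]);
translate([1898, 0, 0]) cube([72, 72, 437]);
translate([1898, 1480, 0]) cube([72, 72, 437]);
translate([72, 0, 209]) cube([1826, 23, 183]);
translate([72, 1529, 209]) cube([1826, 23, 183]);
translate([0, 72, 209]) cube([23, 1408, 183]);
translate([1947, 72, 209]) cube([23, 1408, 183]);
translate([178, 0, 392]) cube([65, 1552, 19]);
translate([349, 0, 392]) cube([65, 1552, 19]);
translate([520, 0, 392]) cube([65, 1552, 19]);
translate([691, 0, 392]) cube([65, 1552, 19]);
translate([862, 0, 392]) cube([65, 1552, 19]);
translate([1033, 0, 392]) cube([65, 1552, 19]);
translate([1204, 0, 392]) cube([65, 1552, 19]);
translate([1375, 0, 392]) cube([65, 1552, 19]);
translate([1546, 0, 392]) cube([65, 1552, 19]);
translate([1717, 0, 392]) cube([65, 1552, 19]);


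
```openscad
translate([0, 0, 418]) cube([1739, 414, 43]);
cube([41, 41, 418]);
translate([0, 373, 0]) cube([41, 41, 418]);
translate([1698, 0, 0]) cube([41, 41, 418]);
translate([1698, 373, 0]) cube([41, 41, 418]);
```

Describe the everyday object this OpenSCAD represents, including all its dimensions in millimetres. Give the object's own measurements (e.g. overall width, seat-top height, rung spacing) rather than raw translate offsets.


A bench: a 1739×414 mm seat slab, 43 mm thick, top at z = 461 mm, on four 41×41 mm square legs flush with the seat corners and standing on z = 0.


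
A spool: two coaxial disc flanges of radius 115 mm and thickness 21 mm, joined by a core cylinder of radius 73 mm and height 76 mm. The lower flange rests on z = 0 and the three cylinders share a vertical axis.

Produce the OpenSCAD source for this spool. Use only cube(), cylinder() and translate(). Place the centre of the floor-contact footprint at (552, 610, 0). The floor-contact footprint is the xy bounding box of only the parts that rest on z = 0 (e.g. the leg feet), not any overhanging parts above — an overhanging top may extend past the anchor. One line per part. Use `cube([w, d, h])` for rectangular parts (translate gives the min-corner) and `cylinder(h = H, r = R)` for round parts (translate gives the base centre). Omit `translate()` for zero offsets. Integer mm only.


translate([552, 610, 0]) cylinder(h = 21, r = 115);
translate([552, 610, 21]) cylinder(h = 76, r = 73);
translate([552, 610, 97]) cylinder(h = 21, r = 115);


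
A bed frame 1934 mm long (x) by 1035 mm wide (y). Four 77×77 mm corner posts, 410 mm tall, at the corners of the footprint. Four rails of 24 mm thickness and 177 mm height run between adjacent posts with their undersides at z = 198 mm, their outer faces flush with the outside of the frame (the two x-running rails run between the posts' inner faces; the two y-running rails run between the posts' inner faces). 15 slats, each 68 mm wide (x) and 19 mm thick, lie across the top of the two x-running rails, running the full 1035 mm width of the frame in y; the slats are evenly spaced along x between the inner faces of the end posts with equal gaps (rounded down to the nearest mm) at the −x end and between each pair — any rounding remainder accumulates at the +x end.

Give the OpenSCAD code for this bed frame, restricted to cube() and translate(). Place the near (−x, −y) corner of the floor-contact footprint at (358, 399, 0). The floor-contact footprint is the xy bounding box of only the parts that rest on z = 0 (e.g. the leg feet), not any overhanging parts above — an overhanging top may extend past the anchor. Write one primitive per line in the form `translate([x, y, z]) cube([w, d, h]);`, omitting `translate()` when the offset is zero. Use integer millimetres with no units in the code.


translate([358, 399, 0]) cube([77, 77, 410]);
translate([358, 1357, 0]) cube([77, 77, 410]);
translate([2215, 399, 0]) cube([77, 77, 410]);
translate([2215, 1357, 0]) cube([77, 77, 410]);
translate([435, 399, 198]) cube([1780, 24, 177]);
translate([435, 1410, 198]) cube([1780, 24, 177]);
translate([358, 476, 198]) cube([24, 881, 177]);
translate([2268, 476, 198]) cube([24, 881, 177]);
translate([482, 399, 375]) cube([68, 1035, 19]);
translate([597, 399, 375]) cube([68, 1035, 19]);
translate([712, 399, 375]) cube([68, 1035, 19]);
translate([827, 399, 375]) cube([68, 1035, 19]);
translate([942, 399, 375]) cube([68, 1035, 19]);
translate([1057, 399, 375]) cube([68, 1035, 19]);
translate([1172, 399, 375]) cube([68, 1035, 19]);
translate([1287, 399, 375]) cube([68, 1035, 19]);
translate([1402, 399, 375]) cube([68, 1035, 19]);
translate([1517, 399, 375]) cube([68, 1035, 19]);
translate([1632, 399, 375]) cube([68, 1035, 19]);
translate([1747, 399, 375]) cube([68, 1035, 19]);
translate([1862, 399, 375]) cube([68, 1035, 19]);
translate([1977, 399, 375]) cube([68, 1035, 19]);
translate([2092, 399, 375]) cube([68, 1035, 19]);


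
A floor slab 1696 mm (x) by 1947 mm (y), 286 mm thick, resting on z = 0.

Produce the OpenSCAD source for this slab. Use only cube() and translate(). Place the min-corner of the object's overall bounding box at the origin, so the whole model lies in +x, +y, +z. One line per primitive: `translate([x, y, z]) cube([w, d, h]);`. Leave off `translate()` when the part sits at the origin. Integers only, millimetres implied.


cube([1696, 1947, 286]);


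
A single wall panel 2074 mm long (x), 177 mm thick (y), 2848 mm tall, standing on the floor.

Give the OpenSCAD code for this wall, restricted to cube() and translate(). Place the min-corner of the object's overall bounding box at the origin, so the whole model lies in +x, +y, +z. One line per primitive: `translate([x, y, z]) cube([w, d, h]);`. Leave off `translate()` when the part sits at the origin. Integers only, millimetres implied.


cube([2074, 177, 2848]);


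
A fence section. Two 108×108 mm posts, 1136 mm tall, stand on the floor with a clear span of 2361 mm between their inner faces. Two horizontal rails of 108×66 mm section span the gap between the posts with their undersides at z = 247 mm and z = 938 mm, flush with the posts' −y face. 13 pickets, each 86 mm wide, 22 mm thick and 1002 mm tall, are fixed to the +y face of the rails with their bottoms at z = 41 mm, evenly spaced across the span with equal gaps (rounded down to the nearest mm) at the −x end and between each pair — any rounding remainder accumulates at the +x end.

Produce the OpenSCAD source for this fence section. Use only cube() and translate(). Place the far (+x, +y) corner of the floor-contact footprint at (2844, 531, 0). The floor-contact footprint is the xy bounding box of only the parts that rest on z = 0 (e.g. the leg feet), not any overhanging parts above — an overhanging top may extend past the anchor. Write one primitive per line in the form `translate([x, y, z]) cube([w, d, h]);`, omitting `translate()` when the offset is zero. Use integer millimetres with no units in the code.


translate([267, 423, 0]) cube([108, 108, 1136]);
translate([2736, 423, 0]) cube([108, 108, 1136]);
translate([375, 423, 247]) cube([2361, 108, 66]);
translate([375, 423, 938]) cube([2361, 108, 66]);
translate([463, 531, 41]) cube([86, 22, 1002]);
translate([637, 531, 41]) cube([86, 22, 1002]);
translate([811, 531, 41]) cube([86, 22, 1002]);
translate([985, 531, 41]) cube([86, 22, 1002]);
translate([1159, 531, 41]) cube([86, 22, 1002]);
translate([1333, 531, 41]) cube([86, 22, 1002]);
translate([1507, 531, 41]) cube([86, 22, 1002]);
translate([1681, 531, 41]) cube([86, 22, 1002]);
translate([1855, 531, 41]) cube([86, 22, 1002]);
translate([2029, 531, 41]) cube([86, 22, 1002]);
translate([2203, 531, 41]) cube([86, 22, 1002]);
translate([2377, 531, 41]) cube([86, 22, 1002]);
translate([2551, 531, 41]) cube([86, 22, 1002]);


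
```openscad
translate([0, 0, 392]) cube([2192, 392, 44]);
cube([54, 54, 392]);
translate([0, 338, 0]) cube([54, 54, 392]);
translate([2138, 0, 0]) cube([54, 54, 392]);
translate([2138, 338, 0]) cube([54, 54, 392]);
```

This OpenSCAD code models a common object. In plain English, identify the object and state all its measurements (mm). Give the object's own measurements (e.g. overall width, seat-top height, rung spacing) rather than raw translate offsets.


A bench: a 2192×392 mm seat slab, 44 mm thick, top at z = 436 mm, on four 54×54 mm square legs flush with the seat corners and standing on z = 0.


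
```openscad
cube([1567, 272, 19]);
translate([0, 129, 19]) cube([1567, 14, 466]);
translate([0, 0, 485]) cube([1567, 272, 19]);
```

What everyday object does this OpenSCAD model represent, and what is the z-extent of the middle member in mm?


An I-beam. The web height is 466 mm.

Two wide flanges with a thin centred web — an I-beam. Overall 504 mm minus two 19 mm flanges gives a web of 504 − 2·19 = 466 mm.
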